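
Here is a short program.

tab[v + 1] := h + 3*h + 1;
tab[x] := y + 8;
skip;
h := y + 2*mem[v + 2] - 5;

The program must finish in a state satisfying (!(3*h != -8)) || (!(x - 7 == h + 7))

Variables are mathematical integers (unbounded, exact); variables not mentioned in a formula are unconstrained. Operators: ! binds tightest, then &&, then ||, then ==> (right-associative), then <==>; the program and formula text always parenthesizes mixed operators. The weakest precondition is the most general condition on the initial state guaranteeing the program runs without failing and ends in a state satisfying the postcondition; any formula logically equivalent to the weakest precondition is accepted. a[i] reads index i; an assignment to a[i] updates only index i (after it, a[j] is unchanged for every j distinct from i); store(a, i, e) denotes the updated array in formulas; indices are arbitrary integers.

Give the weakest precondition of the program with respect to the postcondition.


Working backward. After the program, the postcondition (!(3*h != -8)) || (!(x - 7 == h + 7)) must hold; in canonical form it is (!(3*h != -8)) || (!(x == h + 14)).
Before h := y + 2*mem[v + 2] - 5: (!(6*mem[v + 2] + 3*y != 7)) || (!(x == 2*mem[v + 2] + y + 9))
Before skip: (!(6*mem[v + 2] + 3*y != 7)) || (!(x == 2*mem[v + 2] + y + 9))
Before tab[x] := y + 8: (!(6*mem[v + 2] + 3*y != 7)) || (!(x == 2*mem[v + 2] + y + 9))
Before tab[v + 1] := h + 3*h + 1: (!(6*mem[v + 2] + 3*y != 7)) || (!(x == 2*mem[v + 2] + y + 9))
Answer: WP = (!(6*mem[v + 2] + 3*y != 7)) || (!(x == 2*mem[v + 2] + y + 9))


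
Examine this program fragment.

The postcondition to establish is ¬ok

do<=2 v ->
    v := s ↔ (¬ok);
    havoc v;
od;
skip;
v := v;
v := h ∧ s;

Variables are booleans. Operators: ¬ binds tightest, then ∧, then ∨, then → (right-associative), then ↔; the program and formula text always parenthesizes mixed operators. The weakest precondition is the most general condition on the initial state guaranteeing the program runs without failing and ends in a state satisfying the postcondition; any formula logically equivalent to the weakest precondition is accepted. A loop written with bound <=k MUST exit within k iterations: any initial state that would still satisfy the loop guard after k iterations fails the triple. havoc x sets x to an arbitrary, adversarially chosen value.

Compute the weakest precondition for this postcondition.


Working backward. After the program, ¬ok must hold.
Before v := h ∧ s: ¬ok
Before v := v: ¬ok
Before skip: ¬ok
Before the loop (bound <=2), unroll the exhaustion recursion (WP_0 = exit-now case; WP_j = one more guarded iteration, up to j = 2):
  WP_0: (¬v) ∧ (¬ok)
  WP_1: (¬v) ∧ ((¬v) → (¬ok))
  WP_2: (¬v) ∧ ((¬v) → (¬ok))
So before the loop: (¬v) ∧ ((¬v) → (¬ok))
Answer: WP = (¬v) ∧ ((¬v) → (¬ok))


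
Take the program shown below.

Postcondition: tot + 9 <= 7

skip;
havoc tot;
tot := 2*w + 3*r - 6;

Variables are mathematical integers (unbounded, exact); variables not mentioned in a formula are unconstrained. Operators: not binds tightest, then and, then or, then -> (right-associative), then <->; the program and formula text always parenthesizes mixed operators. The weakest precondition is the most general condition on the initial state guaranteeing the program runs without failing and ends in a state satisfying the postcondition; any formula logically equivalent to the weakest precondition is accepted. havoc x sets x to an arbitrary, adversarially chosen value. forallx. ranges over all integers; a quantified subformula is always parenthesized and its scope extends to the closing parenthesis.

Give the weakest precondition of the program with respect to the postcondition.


Working backward. After the program, the postcondition tot + 9 <= 7 must hold; in canonical form it is tot <= -2.
Before tot := 2*w + 3*r - 6: 3*r + 2*w <= 4
Before havoc tot: 3*r + 2*w <= 4
Before skip: 3*r + 2*w <= 4
Answer: WP = 3*r + 2*w <= 4


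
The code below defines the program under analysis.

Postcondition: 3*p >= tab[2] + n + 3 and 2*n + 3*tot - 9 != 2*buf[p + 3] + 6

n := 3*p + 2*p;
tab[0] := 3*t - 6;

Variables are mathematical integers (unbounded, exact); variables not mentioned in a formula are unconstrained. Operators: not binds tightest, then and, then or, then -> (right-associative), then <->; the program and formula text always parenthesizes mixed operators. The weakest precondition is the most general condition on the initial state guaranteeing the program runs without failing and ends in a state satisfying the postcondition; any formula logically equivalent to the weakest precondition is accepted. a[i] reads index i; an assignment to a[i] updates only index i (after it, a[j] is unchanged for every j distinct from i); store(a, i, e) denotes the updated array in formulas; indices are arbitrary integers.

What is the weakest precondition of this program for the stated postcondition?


Working backward. After the program, the postcondition 3*p >= tab[2] + n + 3 and 2*n + 3*tot - 9 != 2*buf[p + 3] + 6 must hold; in canonical form it is 3*p >= tab[2] + n + 3 and 2*n + 3*tot != 2*buf[p + 3] + 15.
Before tab[0] := 3*t - 6: 3*p >= tab[2] + n + 3 and 2*n + 3*tot != 2*buf[p + 3] + 15
Before n := 3*p + 2*p: tab[2] + 2*p <= -3 and 10*p + 3*tot != 2*buf[p + 3] + 15
Answer: WP = tab[2] + 2*p <= -3 and 10*p + 3*tot != 2*buf[p + 3] + 15


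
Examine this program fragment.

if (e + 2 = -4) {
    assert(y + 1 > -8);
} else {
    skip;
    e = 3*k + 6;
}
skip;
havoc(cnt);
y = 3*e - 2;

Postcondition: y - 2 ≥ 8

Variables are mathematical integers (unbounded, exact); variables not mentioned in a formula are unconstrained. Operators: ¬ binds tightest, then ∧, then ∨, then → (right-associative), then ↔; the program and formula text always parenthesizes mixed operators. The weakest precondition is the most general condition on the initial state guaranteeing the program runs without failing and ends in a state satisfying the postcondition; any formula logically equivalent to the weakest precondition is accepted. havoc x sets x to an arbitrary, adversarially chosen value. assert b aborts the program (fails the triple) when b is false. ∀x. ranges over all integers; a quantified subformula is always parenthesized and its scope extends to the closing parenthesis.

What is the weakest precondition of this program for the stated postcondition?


Working backward. After the program, the postcondition y - 2 ≥ 8 must hold; in canonical form it is y ≥ 10.
Before y := 3*e - 2: 3*e ≥ 12
Before havoc cnt: 3*e ≥ 12
Before skip: 3*e ≥ 12
Then branch requires y > -9 ∧ 3*e ≥ 12; else branch requires 9*k ≥ -6.
Before the if: (e = -6 → (y > -9 ∧ 3*e ≥ 12)) ∧ ((¬(e = -6)) → 9*k ≥ -6)
Answer: WP = (e = -6 → (y > -9 ∧ 3*e ≥ 12)) ∧ ((¬(e = -6)) → 9*k ≥ -6)


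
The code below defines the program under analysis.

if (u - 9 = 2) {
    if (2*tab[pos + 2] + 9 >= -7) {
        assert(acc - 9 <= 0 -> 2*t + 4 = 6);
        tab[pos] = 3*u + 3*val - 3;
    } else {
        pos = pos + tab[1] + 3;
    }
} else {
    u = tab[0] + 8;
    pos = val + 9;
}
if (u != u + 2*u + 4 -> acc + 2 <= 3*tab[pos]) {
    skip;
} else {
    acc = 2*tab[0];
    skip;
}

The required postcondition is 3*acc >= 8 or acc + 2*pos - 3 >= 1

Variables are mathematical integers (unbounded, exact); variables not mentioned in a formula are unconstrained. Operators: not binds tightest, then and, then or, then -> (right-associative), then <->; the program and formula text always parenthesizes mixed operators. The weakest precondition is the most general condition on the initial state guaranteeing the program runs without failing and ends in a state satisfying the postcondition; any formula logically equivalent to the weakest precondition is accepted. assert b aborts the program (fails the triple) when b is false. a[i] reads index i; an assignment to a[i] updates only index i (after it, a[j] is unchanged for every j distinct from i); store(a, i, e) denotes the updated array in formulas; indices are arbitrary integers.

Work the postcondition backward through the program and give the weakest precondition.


Working backward. After the program, the postcondition 3*acc >= 8 or acc + 2*pos - 3 >= 1 must hold; in canonical form it is 3*acc >= 8 or acc + 2*pos >= 4.
Then branch requires 3*acc >= 8 or acc + 2*pos >= 4; else branch requires 6*tab[0] >= 8 or 2*tab[0] + 2*pos >= 4.
Before the if: ((2*u != -4 -> acc <= 3*tab[pos] - 2) -> (3*acc >= 8 or acc + 2*pos >= 4)) and ((not (2*u != -4 -> acc <= 3*tab[pos] - 2)) -> (6*tab[0] >= 8 or 2*tab[0] + 2*pos >= 4))
Then branch requires (2*tab[pos + 2] >= -16 -> ((acc <= 9 -> 2*t = 2) and ((2*u != -4 -> acc <= 3*store(tab, pos, 3*u + 3*val - 3)[pos] - 2) -> (3*acc >= 8 or acc + 2*pos >= 4)) and ((not (2*u != -4 -> acc <= 3*store(tab, pos, 3*u + 3*val - 3)[pos] - 2)) -> (6*store(tab, pos, 3*u + 3*val - 3)[0] >= 8 or 2*store(tab, pos, 3*u + 3*val - 3)[0] + 2*pos >= 4)))) and ((not (2*tab[pos + 2] >= -16)) -> (((2*u != -4 -> acc <= 3*tab[tab[1] + pos + 3] - 2) -> (3*acc >= 8 or 2*tab[1] + acc + 2*pos >= -2)) and ((not (2*u != -4 -> acc <= 3*tab[tab[1] + pos + 3] - 2)) -> (6*tab[0] >= 8 or 2*tab[0] + 2*tab[1] + 2*pos >= -2)))); else branch requires ((2*tab[0] != -20 -> acc <= 3*tab[val + 9] - 2) -> (3*acc >= 8 or acc + 2*val >= -14)) and ((not (2*tab[0] != -20 -> acc <= 3*tab[val + 9] - 2)) -> (6*tab[0] >= 8 or 2*tab[0] + 2*val >= -14)).
Before the if: (u = 11 -> ((2*tab[pos + 2] >= -16 -> ((acc <= 9 -> 2*t = 2) and ((2*u != -4 -> acc <= 3*store(tab, pos, 3*u + 3*val - 3)[pos] - 2) -> (3*acc >= 8 or acc + 2*pos >= 4)) and ((not (2*u != -4 -> acc <= 3*store(tab, pos, 3*u + 3*val - 3)[pos] - 2)) -> (6*store(tab, pos, 3*u + 3*val - 3)[0] >= 8 or 2*store(tab, pos, 3*u + 3*val - 3)[0] + 2*pos >= 4)))) and ((not (2*tab[pos + 2] >= -16)) -> (((2*u != -4 -> acc <= 3*tab[tab[1] + pos + 3] - 2) -> (3*acc >= 8 or 2*tab[1] + acc + 2*pos >= -2)) and ((not (2*u != -4 -> acc <= 3*tab[tab[1] + pos + 3] - 2)) -> (6*tab[0] >= 8 or 2*tab[0] + 2*tab[1] + 2*pos >= -2)))))) and ((not (u = 11)) -> (((2*tab[0] != -20 -> acc <= 3*tab[val + 9] - 2) -> (3*acc >= 8 or acc + 2*val >= -14)) and ((not (2*tab[0] != -20 -> acc <= 3*tab[val + 9] - 2)) -> (6*tab[0] >= 8 or 2*tab[0] + 2*val >= -14))))
Answer: WP = (u = 11 -> ((2*tab[pos + 2] >= -16 -> ((acc <= 9 -> 2*t = 2) and ((2*u != -4 -> acc <= 3*store(tab, pos, 3*u + 3*val - 3)[pos] - 2) -> (3*acc >= 8 or acc + 2*pos >= 4)) and ((not (2*u != -4 -> acc <= 3*store(tab, pos, 3*u + 3*val - 3)[pos] - 2)) -> (6*store(tab, pos, 3*u + 3*val - 3)[0] >= 8 or 2*store(tab, pos, 3*u + 3*val - 3)[0] + 2*pos >= 4)))) and ((not (2*tab[pos + 2] >= -16)) -> (((2*u != -4 -> acc <= 3*tab[tab[1] + pos + 3] - 2) -> (3*acc >= 8 or 2*tab[1] + acc + 2*pos >= -2)) and ((not (2*u != -4 -> acc <= 3*tab[tab[1] + pos + 3] - 2)) -> (6*tab[0] >= 8 or 2*tab[0] + 2*tab[1] + 2*pos >= -2)))))) and ((not (u = 11)) -> (((2*tab[0] != -20 -> acc <= 3*tab[val + 9] - 2) -> (3*acc >= 8 or acc + 2*val >= -14)) and ((not (2*tab[0] != -20 -> acc <= 3*tab[val + 9] - 2)) -> (6*tab[0] >= 8 or 2*tab[0] + 2*val >= -14))))


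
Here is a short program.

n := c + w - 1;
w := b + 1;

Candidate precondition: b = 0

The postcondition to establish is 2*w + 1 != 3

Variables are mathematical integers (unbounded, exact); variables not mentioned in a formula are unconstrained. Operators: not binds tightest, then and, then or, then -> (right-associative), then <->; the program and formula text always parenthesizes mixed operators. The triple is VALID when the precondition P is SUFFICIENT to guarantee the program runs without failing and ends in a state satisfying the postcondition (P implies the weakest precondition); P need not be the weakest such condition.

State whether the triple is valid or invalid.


Working backward. After the program, the postcondition 2*w + 1 != 3 must hold; in canonical form it is 2*w != 2.
Before w := b + 1: 2*b != 0
Before n := c + w - 1: 2*b != 0
The weakest precondition is 2*b != 0.
Check whether b = 0 implies it.
Countermodel: at the initial state b = 0, the precondition holds but the weakest precondition fails.
Answer: invalid


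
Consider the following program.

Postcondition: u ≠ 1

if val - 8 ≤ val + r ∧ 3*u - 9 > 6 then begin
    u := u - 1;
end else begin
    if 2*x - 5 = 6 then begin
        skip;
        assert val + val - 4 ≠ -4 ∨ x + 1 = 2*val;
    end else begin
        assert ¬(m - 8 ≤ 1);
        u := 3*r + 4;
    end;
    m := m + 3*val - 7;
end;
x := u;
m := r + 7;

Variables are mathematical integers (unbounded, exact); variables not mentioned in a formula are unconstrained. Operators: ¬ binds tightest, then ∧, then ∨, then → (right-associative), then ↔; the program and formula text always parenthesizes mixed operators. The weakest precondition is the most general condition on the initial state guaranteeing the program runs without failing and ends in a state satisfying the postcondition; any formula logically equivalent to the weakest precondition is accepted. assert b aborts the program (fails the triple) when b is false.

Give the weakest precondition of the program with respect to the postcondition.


Working backward. After the program, u ≠ 1 must hold.
Before m := r + 7: u ≠ 1
Before x := u: u ≠ 1
Then branch requires u ≠ 2; else branch requires (2*x = 11 → ((2*val ≠ 0 ∨ x = 2*val - 1) ∧ u ≠ 1)) ∧ ((¬(2*x = 11)) → ((¬(m ≤ 9)) ∧ 3*r ≠ -3)).
Before the if: ((r ≥ -8 ∧ 3*u > 15) → u ≠ 2) ∧ ((¬(r ≥ -8 ∧ 3*u > 15)) → ((2*x = 11 → ((2*val ≠ 0 ∨ x = 2*val - 1) ∧ u ≠ 1)) ∧ ((¬(2*x = 11)) → ((¬(m ≤ 9)) ∧ 3*r ≠ -3))))
Answer: WP = ((r ≥ -8 ∧ 3*u > 15) → u ≠ 2) ∧ ((¬(r ≥ -8 ∧ 3*u > 15)) → ((2*x = 11 → ((2*val ≠ 0 ∨ x = 2*val - 1) ∧ u ≠ 1)) ∧ ((¬(2*x = 11)) → ((¬(m ≤ 9)) ∧ 3*r ≠ -3))))


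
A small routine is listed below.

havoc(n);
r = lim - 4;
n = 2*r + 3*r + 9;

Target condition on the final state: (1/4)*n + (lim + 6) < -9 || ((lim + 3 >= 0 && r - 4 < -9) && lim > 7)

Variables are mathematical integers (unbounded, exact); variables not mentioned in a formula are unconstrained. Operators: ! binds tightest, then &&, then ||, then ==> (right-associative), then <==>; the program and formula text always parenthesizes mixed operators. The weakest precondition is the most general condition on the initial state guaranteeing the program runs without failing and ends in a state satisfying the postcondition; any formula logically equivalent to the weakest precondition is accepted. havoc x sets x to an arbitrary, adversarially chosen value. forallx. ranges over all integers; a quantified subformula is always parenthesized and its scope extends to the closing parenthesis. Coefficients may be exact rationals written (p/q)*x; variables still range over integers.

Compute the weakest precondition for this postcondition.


Working backward. After the program, the postcondition (1/4)*n + (lim + 6) < -9 || ((lim + 3 >= 0 && r - 4 < -9) && lim > 7) must hold; in canonical form it is lim + (1/4)*n < -15 || (lim >= -3 && r < -5 && lim > 7).
Before n := 2*r + 3*r + 9: lim + (5/4)*r < -69/4 || (lim >= -3 && r < -5 && lim > 7)
Before r := lim - 4: (9/4)*lim < -49/4 || (lim >= -3 && lim < -1 && lim > 7)
Before havoc n: (9/4)*lim < -49/4 || (lim >= -3 && lim < -1 && lim > 7)
Answer: WP = (9/4)*lim < -49/4 || (lim >= -3 && lim < -1 && lim > 7)


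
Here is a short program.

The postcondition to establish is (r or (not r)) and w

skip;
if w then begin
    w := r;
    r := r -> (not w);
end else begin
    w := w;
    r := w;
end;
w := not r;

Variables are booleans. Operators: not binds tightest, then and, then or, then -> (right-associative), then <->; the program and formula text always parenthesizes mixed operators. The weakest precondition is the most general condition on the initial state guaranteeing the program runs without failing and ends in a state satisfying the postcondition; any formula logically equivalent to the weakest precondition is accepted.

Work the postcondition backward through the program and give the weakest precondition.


Working backward. After the program, the postcondition (r or (not r)) and w must hold; in canonical form it is w.
Before w := not r: not r
Then branch requires not (r -> (not r)); else branch requires not w.
Before the if: w -> (not (r -> (not r)))
Before skip: w -> (not (r -> (not r)))
Answer: WP = w -> (not (r -> (not r)))


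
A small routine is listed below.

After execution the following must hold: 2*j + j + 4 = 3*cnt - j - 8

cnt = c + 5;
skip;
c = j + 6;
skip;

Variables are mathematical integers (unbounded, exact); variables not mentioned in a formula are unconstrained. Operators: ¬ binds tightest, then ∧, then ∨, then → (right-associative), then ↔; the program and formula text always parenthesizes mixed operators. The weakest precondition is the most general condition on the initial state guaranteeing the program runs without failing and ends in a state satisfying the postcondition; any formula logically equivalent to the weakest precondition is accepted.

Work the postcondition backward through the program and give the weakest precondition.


Working backward. After the program, the postcondition 2*j + j + 4 = 3*cnt - j - 8 must hold; in canonical form it is 4*j = 3*cnt - 12.
Before skip: 4*j = 3*cnt - 12
Before c := j + 6: 4*j = 3*cnt - 12
Before skip: 4*j = 3*cnt - 12
Before cnt := c + 5: 4*j = 3*c + 3
Answer: WP = 4*j = 3*c + 3


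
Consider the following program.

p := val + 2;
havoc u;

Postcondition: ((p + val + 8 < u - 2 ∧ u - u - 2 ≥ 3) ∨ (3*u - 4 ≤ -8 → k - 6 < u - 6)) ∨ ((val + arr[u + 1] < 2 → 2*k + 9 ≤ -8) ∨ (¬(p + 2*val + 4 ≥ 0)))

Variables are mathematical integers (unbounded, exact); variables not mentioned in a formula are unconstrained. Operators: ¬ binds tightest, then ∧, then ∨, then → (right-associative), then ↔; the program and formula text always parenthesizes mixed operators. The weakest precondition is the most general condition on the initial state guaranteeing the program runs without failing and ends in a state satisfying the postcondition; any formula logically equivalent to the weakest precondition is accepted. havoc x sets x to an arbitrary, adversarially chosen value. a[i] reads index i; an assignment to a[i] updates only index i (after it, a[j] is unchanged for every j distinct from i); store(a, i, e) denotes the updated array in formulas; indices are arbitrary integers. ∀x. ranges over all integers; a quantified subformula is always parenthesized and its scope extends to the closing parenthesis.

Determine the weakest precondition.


Working backward. After the program, the postcondition ((p + val + 8 < u - 2 ∧ u - u - 2 ≥ 3) ∨ (3*u - 4 ≤ -8 → k - 6 < u - 6)) ∨ ((val + arr[u + 1] < 2 → 2*k + 9 ≤ -8) ∨ (¬(p + 2*val + 4 ≥ 0))) must hold; in canonical form it is (3*u ≤ -4 → k < u) ∨ (arr[u + 1] + val < 2 → 2*k ≤ -17) ∨ (¬(p + 2*val ≥ -4)).
Before havoc u: ∀u_1. ((3*u_1 ≤ -4 → k < u_1) ∨ (arr[u_1 + 1] + val < 2 → 2*k ≤ -17) ∨ (¬(p + 2*val ≥ -4)))
Before p := val + 2: ∀u_1. ((3*u_1 ≤ -4 → k < u_1) ∨ (arr[u_1 + 1] + val < 2 → 2*k ≤ -17) ∨ (¬(3*val ≥ -6)))
Answer: WP = ∀u_1. ((3*u_1 ≤ -4 → k < u_1) ∨ (arr[u_1 + 1] + val < 2 → 2*k ≤ -17) ∨ (¬(3*val ≥ -6)))


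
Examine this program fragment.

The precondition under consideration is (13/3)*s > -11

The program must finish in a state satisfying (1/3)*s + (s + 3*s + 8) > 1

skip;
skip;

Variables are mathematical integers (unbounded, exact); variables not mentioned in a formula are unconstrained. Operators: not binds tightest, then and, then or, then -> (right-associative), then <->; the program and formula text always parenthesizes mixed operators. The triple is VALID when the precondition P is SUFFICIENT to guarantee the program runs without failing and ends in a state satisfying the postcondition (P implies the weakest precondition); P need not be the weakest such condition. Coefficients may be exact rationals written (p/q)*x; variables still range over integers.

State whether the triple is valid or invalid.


Working backward. After the program, the postcondition (1/3)*s + (s + 3*s + 8) > 1 must hold; in canonical form it is (13/3)*s > -7.
Before skip: (13/3)*s > -7
Before skip: (13/3)*s > -7
The weakest precondition is (13/3)*s > -7.
Check whether (13/3)*s > -11 implies it.
Countermodel: at the initial state s = -2, the precondition holds but the weakest precondition fails.
Answer: invalid


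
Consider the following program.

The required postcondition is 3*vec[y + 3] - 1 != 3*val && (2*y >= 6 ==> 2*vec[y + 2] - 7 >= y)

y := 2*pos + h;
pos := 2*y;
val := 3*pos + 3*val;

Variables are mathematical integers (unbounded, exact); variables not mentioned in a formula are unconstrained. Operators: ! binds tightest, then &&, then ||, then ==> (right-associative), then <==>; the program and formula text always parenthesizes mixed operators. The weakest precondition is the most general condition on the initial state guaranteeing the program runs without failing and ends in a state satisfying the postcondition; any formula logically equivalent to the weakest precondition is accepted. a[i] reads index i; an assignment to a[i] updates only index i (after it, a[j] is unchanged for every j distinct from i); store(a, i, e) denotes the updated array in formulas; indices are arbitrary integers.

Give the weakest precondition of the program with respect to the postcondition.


Working backward. After the program, the postcondition 3*vec[y + 3] - 1 != 3*val && (2*y >= 6 ==> 2*vec[y + 2] - 7 >= y) must hold; in canonical form it is 3*vec[y + 3] != 3*val + 1 && (2*y >= 6 ==> 2*vec[y + 2] >= y + 7).
Before val := 3*pos + 3*val: 3*vec[y + 3] != 9*pos + 9*val + 1 && (2*y >= 6 ==> 2*vec[y + 2] >= y + 7)
Before pos := 2*y: 3*vec[y + 3] != 9*val + 18*y + 1 && (2*y >= 6 ==> 2*vec[y + 2] >= y + 7)
Before y := 2*pos + h: 3*vec[h + 2*pos + 3] != 18*h + 36*pos + 9*val + 1 && (2*h + 4*pos >= 6 ==> 2*vec[h + 2*pos + 2] >= h + 2*pos + 7)
Answer: WP = 3*vec[h + 2*pos + 3] != 18*h + 36*pos + 9*val + 1 && (2*h + 4*pos >= 6 ==> 2*vec[h + 2*pos + 2] >= h + 2*pos + 7)


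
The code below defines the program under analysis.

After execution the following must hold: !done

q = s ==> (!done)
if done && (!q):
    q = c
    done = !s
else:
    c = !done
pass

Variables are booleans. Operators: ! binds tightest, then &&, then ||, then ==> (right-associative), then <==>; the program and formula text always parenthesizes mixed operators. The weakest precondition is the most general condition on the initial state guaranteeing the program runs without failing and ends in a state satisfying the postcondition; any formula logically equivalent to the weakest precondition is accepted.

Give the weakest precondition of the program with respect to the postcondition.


Working backward. After the program, !done must hold.
Before skip: !done
Then branch requires s; else branch requires !done.
Before the if: ((done && (!q)) ==> s) && ((!(done && (!q))) ==> (!done))
Before q := s ==> (!done): ((done && (!(s ==> (!done)))) ==> s) && ((!(done && (!(s ==> (!done))))) ==> (!done))
Answer: WP = ((done && (!(s ==> (!done)))) ==> s) && ((!(done && (!(s ==> (!done))))) ==> (!done))


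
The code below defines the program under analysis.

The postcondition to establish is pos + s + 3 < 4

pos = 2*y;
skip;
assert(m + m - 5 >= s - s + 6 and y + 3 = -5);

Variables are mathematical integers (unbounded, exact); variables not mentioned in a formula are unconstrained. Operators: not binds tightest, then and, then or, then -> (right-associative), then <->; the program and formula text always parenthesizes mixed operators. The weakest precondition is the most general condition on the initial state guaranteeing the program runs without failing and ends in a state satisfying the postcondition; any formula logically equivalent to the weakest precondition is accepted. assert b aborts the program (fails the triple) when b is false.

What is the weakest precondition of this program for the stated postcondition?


Working backward. After the program, the postcondition pos + s + 3 < 4 must hold; in canonical form it is pos + s < 1.
Before assert m + m - 5 >= s - s + 6 and y + 3 = -5: 2*m >= 11 and y = -8 and pos + s < 1
Before skip: 2*m >= 11 and y = -8 and pos + s < 1
Before pos := 2*y: 2*m >= 11 and y = -8 and s + 2*y < 1
Answer: WP = 2*m >= 11 and y = -8 and s + 2*y < 1


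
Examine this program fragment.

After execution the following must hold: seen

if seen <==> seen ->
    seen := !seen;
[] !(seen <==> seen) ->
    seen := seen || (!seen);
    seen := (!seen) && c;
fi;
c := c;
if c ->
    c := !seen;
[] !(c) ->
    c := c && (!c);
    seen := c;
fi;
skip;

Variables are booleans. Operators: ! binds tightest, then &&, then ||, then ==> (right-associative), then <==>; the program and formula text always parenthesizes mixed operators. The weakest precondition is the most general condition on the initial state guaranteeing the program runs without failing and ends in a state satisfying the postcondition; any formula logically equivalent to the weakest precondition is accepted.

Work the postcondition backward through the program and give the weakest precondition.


Working backward. After the program, seen must hold.
Before skip: seen
Then branch requires seen; else branch requires false.
Before the if: (c ==> seen) && c
Before c := c: (c ==> seen) && c
Then branch requires (c ==> (!seen)) && c; else branch requires false.
Before the if: (c ==> (!seen)) && c
Answer: WP = (c ==> (!seen)) && c


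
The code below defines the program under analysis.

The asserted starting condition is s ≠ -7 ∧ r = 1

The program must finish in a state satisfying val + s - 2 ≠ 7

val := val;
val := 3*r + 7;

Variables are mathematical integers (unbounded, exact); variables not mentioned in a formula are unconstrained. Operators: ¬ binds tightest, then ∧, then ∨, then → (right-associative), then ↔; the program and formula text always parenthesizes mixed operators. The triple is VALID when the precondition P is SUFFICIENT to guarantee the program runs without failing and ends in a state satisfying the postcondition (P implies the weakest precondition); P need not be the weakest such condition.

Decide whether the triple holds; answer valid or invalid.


Working backward. After the program, the postcondition val + s - 2 ≠ 7 must hold; in canonical form it is s + val ≠ 9.
Before val := 3*r + 7: 3*r + s ≠ 2
Before val := val: 3*r + s ≠ 2
The weakest precondition is 3*r + s ≠ 2.
Check whether s ≠ -7 ∧ r = 1 implies it.
Countermodel: at the initial state r = 1, s = -1, the precondition holds but the weakest precondition fails.
Answer: invalid


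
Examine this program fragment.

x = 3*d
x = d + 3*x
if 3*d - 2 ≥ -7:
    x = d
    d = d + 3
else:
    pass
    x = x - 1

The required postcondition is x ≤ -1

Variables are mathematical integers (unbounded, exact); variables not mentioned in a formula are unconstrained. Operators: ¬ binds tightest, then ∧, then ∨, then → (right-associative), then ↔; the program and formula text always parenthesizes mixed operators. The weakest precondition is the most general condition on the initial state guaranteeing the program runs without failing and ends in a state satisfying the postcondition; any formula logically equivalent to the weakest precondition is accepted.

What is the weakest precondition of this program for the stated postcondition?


Working backward. After the program, x ≤ -1 must hold.
Then branch requires d ≤ -1; else branch requires x ≤ 0.
Before the if: (3*d ≥ -5 → d ≤ -1) ∧ ((¬(3*d ≥ -5)) → x ≤ 0)
Before x := d + 3*x: (3*d ≥ -5 → d ≤ -1) ∧ ((¬(3*d ≥ -5)) → d + 3*x ≤ 0)
Before x := 3*d: (3*d ≥ -5 → d ≤ -1) ∧ ((¬(3*d ≥ -5)) → 10*d ≤ 0)
Answer: WP = (3*d ≥ -5 → d ≤ -1) ∧ ((¬(3*d ≥ -5)) → 10*d ≤ 0)


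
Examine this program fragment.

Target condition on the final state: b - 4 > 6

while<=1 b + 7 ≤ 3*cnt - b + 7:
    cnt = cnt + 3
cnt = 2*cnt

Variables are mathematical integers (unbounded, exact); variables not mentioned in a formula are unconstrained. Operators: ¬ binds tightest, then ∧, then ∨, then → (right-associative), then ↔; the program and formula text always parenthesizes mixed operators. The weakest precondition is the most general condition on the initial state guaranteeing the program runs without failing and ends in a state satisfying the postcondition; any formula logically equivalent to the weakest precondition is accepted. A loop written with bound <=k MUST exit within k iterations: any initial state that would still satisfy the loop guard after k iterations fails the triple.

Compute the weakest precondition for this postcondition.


Working backward. After the program, the postcondition b - 4 > 6 must hold; in canonical form it is b > 10.
Before cnt := 2*cnt: b > 10
Before the loop (bound <=1), unroll the exhaustion recursion (WP_0 = exit-now case; WP_j = one more guarded iteration, up to j = 1):
  WP_0: (¬(2*b ≤ 3*cnt)) ∧ b > 10
  WP_1: (2*b ≤ 3*cnt → ((¬(2*b ≤ 3*cnt + 9)) ∧ b > 10)) ∧ ((¬(2*b ≤ 3*cnt)) → b > 10)
So before the loop: (2*b ≤ 3*cnt → ((¬(2*b ≤ 3*cnt + 9)) ∧ b > 10)) ∧ ((¬(2*b ≤ 3*cnt)) → b > 10)
Answer: WP = (2*b ≤ 3*cnt → ((¬(2*b ≤ 3*cnt + 9)) ∧ b > 10)) ∧ ((¬(2*b ≤ 3*cnt)) → b > 10)


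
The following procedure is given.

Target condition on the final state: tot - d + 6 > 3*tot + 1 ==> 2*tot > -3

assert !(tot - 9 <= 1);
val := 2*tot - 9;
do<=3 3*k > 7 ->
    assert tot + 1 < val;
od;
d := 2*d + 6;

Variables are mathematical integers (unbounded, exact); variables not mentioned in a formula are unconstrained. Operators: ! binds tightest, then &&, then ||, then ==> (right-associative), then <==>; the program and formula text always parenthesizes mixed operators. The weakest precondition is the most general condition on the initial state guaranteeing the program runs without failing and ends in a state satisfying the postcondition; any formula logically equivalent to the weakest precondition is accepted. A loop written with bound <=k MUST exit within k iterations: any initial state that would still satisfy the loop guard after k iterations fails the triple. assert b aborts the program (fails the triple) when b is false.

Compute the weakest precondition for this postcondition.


Working backward. After the program, the postcondition tot - d + 6 > 3*tot + 1 ==> 2*tot > -3 must hold; in canonical form it is d + 2*tot < 5 ==> 2*tot > -3.
Before d := 2*d + 6: 2*d + 2*tot < -1 ==> 2*tot > -3
Before the loop (bound <=3), unroll the exhaustion recursion (WP_0 = exit-now case; WP_j = one more guarded iteration, up to j = 3):
  WP_0: (!(3*k > 7)) && (2*d + 2*tot < -1 ==> 2*tot > -3)
  WP_1: (3*k > 7 ==> (tot < val - 1 && (!(3*k > 7)) && (2*d + 2*tot < -1 ==> 2*tot > -3))) && ((!(3*k > 7)) ==> (2*d + 2*tot < -1 ==> 2*tot > -3))
  WP_2: (3*k > 7 ==> (tot < val - 1 && (3*k > 7 ==> (tot < val - 1 && (!(3*k > 7)) && (2*d + 2*tot < -1 ==> 2*tot > -3))) && ((!(3*k > 7)) ==> (2*d + 2*tot < -1 ==> 2*tot > -3)))) && ((!(3*k > 7)) ==> (2*d + 2*tot < -1 ==> 2*tot > -3))
  WP_3: (3*k > 7 ==> (tot < val - 1 && (3*k > 7 ==> (tot < val - 1 && (3*k > 7 ==> (tot < val - 1 && (!(3*k > 7)) && (2*d + 2*tot < -1 ==> 2*tot > -3))) && ((!(3*k > 7)) ==> (2*d + 2*tot < -1 ==> 2*tot > -3)))) && ((!(3*k > 7)) ==> (2*d + 2*tot < -1 ==> 2*tot > -3)))) && ((!(3*k > 7)) ==> (2*d + 2*tot < -1 ==> 2*tot > -3))
So before the loop: (3*k > 7 ==> (tot < val - 1 && (3*k > 7 ==> (tot < val - 1 && (3*k > 7 ==> (tot < val - 1 && (!(3*k > 7)) && (2*d + 2*tot < -1 ==> 2*tot > -3))) && ((!(3*k > 7)) ==> (2*d + 2*tot < -1 ==> 2*tot > -3)))) && ((!(3*k > 7)) ==> (2*d + 2*tot < -1 ==> 2*tot > -3)))) && ((!(3*k > 7)) ==> (2*d + 2*tot < -1 ==> 2*tot > -3))
Before val := 2*tot - 9: (3*k > 7 ==> (tot > 10 && (3*k > 7 ==> (tot > 10 && (3*k > 7 ==> (tot > 10 && (!(3*k > 7)) && (2*d + 2*tot < -1 ==> 2*tot > -3))) && ((!(3*k > 7)) ==> (2*d + 2*tot < -1 ==> 2*tot > -3)))) && ((!(3*k > 7)) ==> (2*d + 2*tot < -1 ==> 2*tot > -3)))) && ((!(3*k > 7)) ==> (2*d + 2*tot < -1 ==> 2*tot > -3))
Before assert !(tot - 9 <= 1): (!(tot <= 10)) && (3*k > 7 ==> (tot > 10 && (3*k > 7 ==> (tot > 10 && (3*k > 7 ==> (tot > 10 && (!(3*k > 7)) && (2*d + 2*tot < -1 ==> 2*tot > -3))) && ((!(3*k > 7)) ==> (2*d + 2*tot < -1 ==> 2*tot > -3)))) && ((!(3*k > 7)) ==> (2*d + 2*tot < -1 ==> 2*tot > -3)))) && ((!(3*k > 7)) ==> (2*d + 2*tot < -1 ==> 2*tot > -3))
Answer: WP = (!(tot <= 10)) && (3*k > 7 ==> (tot > 10 && (3*k > 7 ==> (tot > 10 && (3*k > 7 ==> (tot > 10 && (!(3*k > 7)) && (2*d + 2*tot < -1 ==> 2*tot > -3))) && ((!(3*k > 7)) ==> (2*d + 2*tot < -1 ==> 2*tot > -3)))) && ((!(3*k > 7)) ==> (2*d + 2*tot < -1 ==> 2*tot > -3)))) && ((!(3*k > 7)) ==> (2*d + 2*tot < -1 ==> 2*tot > -3))


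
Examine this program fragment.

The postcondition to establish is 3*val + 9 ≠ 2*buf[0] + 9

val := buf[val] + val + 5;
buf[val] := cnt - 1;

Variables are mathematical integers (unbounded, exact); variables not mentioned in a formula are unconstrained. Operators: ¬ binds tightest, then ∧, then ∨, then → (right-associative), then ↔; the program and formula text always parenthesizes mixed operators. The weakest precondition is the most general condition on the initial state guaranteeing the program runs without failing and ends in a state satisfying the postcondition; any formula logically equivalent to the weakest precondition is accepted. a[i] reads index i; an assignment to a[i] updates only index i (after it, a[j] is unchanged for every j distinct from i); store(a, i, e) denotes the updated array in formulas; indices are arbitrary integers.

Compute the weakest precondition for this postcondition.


Working backward. After the program, the postcondition 3*val + 9 ≠ 2*buf[0] + 9 must hold; in canonical form it is 3*val ≠ 2*buf[0].
Before buf[val] := cnt - 1: 3*val ≠ 2*store(buf, val, cnt - 1)[0]
Before val := buf[val] + val + 5: 3*buf[val] + 3*val ≠ 2*store(buf, buf[val] + val + 5, cnt - 1)[0] - 15
Answer: WP = 3*buf[val] + 3*val ≠ 2*store(buf, buf[val] + val + 5, cnt - 1)[0] - 15


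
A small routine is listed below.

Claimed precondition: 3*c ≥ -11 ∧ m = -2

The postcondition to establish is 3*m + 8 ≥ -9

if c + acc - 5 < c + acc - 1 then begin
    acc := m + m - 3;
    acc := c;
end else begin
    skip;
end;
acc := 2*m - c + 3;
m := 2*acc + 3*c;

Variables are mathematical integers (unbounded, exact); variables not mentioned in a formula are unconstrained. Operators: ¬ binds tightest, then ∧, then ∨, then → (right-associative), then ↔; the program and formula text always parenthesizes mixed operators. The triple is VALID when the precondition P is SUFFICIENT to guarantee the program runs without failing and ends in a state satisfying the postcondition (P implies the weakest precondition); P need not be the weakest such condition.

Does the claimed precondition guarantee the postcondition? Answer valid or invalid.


Working backward. After the program, the postcondition 3*m + 8 ≥ -9 must hold; in canonical form it is 3*m ≥ -17.
Before m := 2*acc + 3*c: 6*acc + 9*c ≥ -17
Before acc := 2*m - c + 3: 3*c + 12*m ≥ -35
Then branch requires 3*c + 12*m ≥ -35; else branch requires 3*c + 12*m ≥ -35.
Before the if: 3*c + 12*m ≥ -35
The weakest precondition is 3*c + 12*m ≥ -35.
Check whether 3*c ≥ -11 ∧ m = -2 implies it.
Every state satisfying the precondition satisfies the weakest precondition: the implication holds.
Answer: valid


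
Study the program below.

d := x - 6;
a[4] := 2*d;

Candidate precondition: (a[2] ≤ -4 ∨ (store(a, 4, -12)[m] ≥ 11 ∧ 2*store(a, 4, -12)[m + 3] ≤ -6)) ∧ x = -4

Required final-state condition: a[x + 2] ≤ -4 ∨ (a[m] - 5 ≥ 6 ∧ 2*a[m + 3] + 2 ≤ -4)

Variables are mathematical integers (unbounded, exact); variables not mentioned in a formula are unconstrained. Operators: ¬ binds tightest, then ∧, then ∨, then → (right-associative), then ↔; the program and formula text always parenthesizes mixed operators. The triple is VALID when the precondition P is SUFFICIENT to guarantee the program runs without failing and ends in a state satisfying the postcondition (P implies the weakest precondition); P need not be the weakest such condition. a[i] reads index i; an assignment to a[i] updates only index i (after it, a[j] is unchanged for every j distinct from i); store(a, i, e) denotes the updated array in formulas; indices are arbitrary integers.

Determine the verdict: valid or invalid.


Working backward. After the program, the postcondition a[x + 2] ≤ -4 ∨ (a[m] - 5 ≥ 6 ∧ 2*a[m + 3] + 2 ≤ -4) must hold; in canonical form it is a[x + 2] ≤ -4 ∨ (a[m] ≥ 11 ∧ 2*a[m + 3] ≤ -6).
Before a[4] := 2*d: store(a, 4, 2*d)[x + 2] ≤ -4 ∨ (store(a, 4, 2*d)[m] ≥ 11 ∧ 2*store(a, 4, 2*d)[m + 3] ≤ -6)
Before d := x - 6: store(a, 4, 2*x - 12)[x + 2] ≤ -4 ∨ (store(a, 4, 2*x - 12)[m] ≥ 11 ∧ 2*store(a, 4, 2*x - 12)[m + 3] ≤ -6)
The weakest precondition is store(a, 4, 2*x - 12)[x + 2] ≤ -4 ∨ (store(a, 4, 2*x - 12)[m] ≥ 11 ∧ 2*store(a, 4, 2*x - 12)[m + 3] ≤ -6).
Check whether (a[2] ≤ -4 ∨ (store(a, 4, -12)[m] ≥ 11 ∧ 2*store(a, 4, -12)[m + 3] ≤ -6)) ∧ x = -4 implies it.
Countermodel: at the initial state a = {[-2] = 15521, [0] = 5, [2] = -4, [3] = 6516, [4] = 5, elsewhere 5}, m = 0, x = -4, the precondition holds but the weakest precondition fails.
Answer: invalid


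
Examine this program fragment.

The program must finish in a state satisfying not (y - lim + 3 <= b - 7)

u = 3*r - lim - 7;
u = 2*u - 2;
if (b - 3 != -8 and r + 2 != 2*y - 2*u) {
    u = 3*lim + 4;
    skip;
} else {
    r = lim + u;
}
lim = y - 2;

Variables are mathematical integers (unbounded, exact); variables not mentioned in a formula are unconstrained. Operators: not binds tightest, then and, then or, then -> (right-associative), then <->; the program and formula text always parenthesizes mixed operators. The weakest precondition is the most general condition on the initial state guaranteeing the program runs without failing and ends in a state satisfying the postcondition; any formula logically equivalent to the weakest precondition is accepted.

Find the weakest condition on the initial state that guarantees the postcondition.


Working backward. After the program, the postcondition not (y - lim + 3 <= b - 7) must hold; in canonical form it is not (y <= b + lim - 10).
Before lim := y - 2: not (b >= 12)
Then branch requires not (b >= 12); else branch requires not (b >= 12).
Before the if: ((b != -5 and r + 2*u != 2*y - 2) -> (not (b >= 12))) and ((not (b != -5 and r + 2*u != 2*y - 2)) -> (not (b >= 12)))
Before u := 2*u - 2: ((b != -5 and r + 4*u != 2*y + 2) -> (not (b >= 12))) and ((not (b != -5 and r + 4*u != 2*y + 2)) -> (not (b >= 12)))
Before u := 3*r - lim - 7: ((b != -5 and 13*r != 4*lim + 2*y + 30) -> (not (b >= 12))) and ((not (b != -5 and 13*r != 4*lim + 2*y + 30)) -> (not (b >= 12)))
Answer: WP = ((b != -5 and 13*r != 4*lim + 2*y + 30) -> (not (b >= 12))) and ((not (b != -5 and 13*r != 4*lim + 2*y + 30)) -> (not (b >= 12)))


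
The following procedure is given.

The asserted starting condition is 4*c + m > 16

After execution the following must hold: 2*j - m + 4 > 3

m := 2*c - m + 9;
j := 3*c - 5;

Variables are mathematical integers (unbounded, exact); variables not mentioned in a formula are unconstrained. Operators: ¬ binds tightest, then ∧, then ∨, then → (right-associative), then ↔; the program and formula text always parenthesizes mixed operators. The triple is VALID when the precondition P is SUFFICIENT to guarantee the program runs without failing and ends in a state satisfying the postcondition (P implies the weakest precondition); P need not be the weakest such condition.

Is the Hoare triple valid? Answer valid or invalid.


Working backward. After the program, the postcondition 2*j - m + 4 > 3 must hold; in canonical form it is 2*j > m - 1.
Before j := 3*c - 5: 6*c > m + 9
Before m := 2*c - m + 9: 4*c + m > 18
The weakest precondition is 4*c + m > 18.
Check whether 4*c + m > 16 implies it.
Countermodel: at the initial state c = 0, m = 17, the precondition holds but the weakest precondition fails.
Answer: invalid
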